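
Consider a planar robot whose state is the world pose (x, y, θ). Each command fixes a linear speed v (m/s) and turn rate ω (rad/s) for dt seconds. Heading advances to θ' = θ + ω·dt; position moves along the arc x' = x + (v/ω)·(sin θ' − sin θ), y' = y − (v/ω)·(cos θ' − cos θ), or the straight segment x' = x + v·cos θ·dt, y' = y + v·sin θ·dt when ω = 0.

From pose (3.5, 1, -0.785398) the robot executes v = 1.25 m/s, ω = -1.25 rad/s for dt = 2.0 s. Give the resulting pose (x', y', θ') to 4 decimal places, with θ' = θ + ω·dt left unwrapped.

(2.6496, -0.6968, -3.2854)

θ' = -0.7854 + -1.25·2.0 = -3.2854
R = v/ω = 1.25/-1.25 = -1.0000
x' = 3.5 + -1.0000·(sin -3.2854 − sin -0.7854) = 2.6496
y' = 1 − -1.0000·(cos -3.2854 − cos -0.7854) = -0.6968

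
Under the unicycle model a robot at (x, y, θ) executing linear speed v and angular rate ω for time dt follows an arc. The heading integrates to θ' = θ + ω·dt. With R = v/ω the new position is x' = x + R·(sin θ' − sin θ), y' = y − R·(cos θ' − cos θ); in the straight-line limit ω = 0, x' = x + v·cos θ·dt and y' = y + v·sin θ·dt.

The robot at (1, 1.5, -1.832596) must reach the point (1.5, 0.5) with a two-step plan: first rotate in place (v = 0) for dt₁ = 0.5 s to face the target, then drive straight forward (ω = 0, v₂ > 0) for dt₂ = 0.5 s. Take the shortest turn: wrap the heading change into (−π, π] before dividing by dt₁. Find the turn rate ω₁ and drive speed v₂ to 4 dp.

ω₁ = 1.4509, v₂ = 2.2361

heading to target = atan2(0.5−1.5, 1.5−1) = -1.1071
Δθ = wrap(-1.1071 − -1.8326) = 0.7254; ω₁ = Δθ/dt₁ = 1.4509
distance = √((1.5−1)² + (0.5−1.5)²) = 1.1180; v₂ = distance/dt₂ = 2.2361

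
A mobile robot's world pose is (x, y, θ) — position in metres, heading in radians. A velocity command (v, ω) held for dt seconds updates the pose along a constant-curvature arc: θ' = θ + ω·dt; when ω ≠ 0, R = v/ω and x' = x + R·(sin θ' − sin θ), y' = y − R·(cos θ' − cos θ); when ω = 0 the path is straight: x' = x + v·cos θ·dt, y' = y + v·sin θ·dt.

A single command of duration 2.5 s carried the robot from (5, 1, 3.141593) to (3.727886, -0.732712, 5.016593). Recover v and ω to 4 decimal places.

Δθ = 5.016593 − 3.141593 = 1.875000
ω = Δθ/dt = 1.875000/2.5 = 0.7500
R = −Δy/(cos θ' − cos θ) = 1.3333
v = R·ω = 1.3333·0.7500 = 1.0000

v = 1.0000, ω = 0.7500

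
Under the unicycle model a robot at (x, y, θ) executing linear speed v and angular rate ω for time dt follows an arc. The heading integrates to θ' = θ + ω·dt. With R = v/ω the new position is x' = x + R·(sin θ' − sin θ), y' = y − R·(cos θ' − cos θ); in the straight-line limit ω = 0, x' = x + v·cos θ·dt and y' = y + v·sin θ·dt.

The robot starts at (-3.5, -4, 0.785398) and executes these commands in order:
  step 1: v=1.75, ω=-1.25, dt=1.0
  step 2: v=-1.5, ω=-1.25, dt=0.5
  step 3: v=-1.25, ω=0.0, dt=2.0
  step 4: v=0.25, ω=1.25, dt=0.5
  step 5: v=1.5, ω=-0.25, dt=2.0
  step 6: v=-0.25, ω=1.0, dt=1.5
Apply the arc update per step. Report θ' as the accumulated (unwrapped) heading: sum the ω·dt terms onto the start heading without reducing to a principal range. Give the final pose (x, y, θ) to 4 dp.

step 1: θ'=-0.4646 (R=-1.4000) → pose (-1.8828, -3.7383, -0.4646)
step 2: θ'=-1.0896 (R=1.2000) → pose (-2.4088, -3.2210, -1.0896)
step 3: θ'=-1.0896 (straight) → pose (-3.5659, -1.0048, -1.0896)
step 4: θ'=-0.4646 (R=0.2000) → pose (-3.4782, -1.0911, -0.4646)
step 5: θ'=-0.9646 (R=-6.0000) → pose (-1.2357, -3.0366, -0.9646)
step 6: θ'=0.5354 (R=-0.2500) → pose (-1.5687, -2.9640, 0.5354)

(-1.5687, -2.9640, 0.5354)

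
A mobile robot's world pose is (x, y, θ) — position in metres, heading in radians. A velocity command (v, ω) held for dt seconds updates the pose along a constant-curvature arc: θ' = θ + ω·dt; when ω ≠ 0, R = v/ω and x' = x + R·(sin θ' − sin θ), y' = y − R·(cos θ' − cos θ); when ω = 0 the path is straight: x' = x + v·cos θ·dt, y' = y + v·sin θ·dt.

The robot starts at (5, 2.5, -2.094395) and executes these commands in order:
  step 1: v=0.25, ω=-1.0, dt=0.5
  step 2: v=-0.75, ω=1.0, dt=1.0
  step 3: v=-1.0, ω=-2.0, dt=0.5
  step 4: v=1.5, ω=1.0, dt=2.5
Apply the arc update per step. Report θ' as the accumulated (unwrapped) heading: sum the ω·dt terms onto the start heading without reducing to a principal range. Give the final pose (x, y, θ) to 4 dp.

(6.1519, 0.6752, -0.0944)

step 1: θ'=-2.5944 (R=-0.2500) → pose (4.9136, 2.4115, -2.5944)
step 2: θ'=-1.5944 (R=-0.7500) → pose (5.2731, 3.0343, -1.5944)
step 3: θ'=-2.5944 (R=0.5000) → pose (5.5128, 3.4495, -2.5944)
step 4: θ'=-0.0944 (R=1.5000) → pose (6.1519, 0.6752, -0.0944)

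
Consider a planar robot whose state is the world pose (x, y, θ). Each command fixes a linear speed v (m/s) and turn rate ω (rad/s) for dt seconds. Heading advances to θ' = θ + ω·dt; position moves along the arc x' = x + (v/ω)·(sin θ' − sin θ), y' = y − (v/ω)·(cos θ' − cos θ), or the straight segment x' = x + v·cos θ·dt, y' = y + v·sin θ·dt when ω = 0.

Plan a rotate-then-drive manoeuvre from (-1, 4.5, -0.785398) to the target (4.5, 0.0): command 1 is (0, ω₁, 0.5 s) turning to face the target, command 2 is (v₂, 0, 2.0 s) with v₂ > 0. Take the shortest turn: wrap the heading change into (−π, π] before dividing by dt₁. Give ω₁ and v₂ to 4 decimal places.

ω₁ = 0.1993, v₂ = 3.5532

heading to target = atan2(0−4.5, 4.5−-1) = -0.6857
Δθ = wrap(-0.6857 − -0.7854) = 0.0997; ω₁ = Δθ/dt₁ = 0.1993
distance = √((4.5−-1)² + (0−4.5)²) = 7.1063; v₂ = distance/dt₂ = 3.5532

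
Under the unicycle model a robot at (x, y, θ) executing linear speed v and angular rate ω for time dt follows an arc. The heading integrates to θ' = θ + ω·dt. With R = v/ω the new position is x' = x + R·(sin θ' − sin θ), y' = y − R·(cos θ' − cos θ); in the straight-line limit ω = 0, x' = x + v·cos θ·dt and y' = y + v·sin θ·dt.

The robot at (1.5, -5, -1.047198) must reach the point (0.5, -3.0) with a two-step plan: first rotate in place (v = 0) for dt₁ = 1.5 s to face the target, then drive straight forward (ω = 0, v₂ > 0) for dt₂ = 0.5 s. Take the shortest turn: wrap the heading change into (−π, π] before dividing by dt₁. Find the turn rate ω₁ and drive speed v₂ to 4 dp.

heading to target = atan2(-3−-5, 0.5−1.5) = 2.0344
Δθ = wrap(2.0344 − -1.0472) = 3.0816; ω₁ = Δθ/dt₁ = 2.0544
distance = √((0.5−1.5)² + (-3−-5)²) = 2.2361; v₂ = distance/dt₂ = 4.4721

ω₁ = 2.0544, v₂ = 4.4721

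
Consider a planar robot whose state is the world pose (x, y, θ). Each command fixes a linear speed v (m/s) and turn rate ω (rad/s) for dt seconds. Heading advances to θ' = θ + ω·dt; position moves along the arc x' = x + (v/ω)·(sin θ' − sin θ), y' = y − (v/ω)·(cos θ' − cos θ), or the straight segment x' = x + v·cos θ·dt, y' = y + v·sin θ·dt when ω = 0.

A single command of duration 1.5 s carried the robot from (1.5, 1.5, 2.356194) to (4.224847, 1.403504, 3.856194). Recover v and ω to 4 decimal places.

v = -2.0000, ω = 1.0000

Δθ = 3.856194 − 2.356194 = 1.500000
ω = Δθ/dt = 1.500000/1.5 = 1.0000
R = Δx/(sin θ' − sin θ) = -2.0000
v = R·ω = -2.0000·1.0000 = -2.0000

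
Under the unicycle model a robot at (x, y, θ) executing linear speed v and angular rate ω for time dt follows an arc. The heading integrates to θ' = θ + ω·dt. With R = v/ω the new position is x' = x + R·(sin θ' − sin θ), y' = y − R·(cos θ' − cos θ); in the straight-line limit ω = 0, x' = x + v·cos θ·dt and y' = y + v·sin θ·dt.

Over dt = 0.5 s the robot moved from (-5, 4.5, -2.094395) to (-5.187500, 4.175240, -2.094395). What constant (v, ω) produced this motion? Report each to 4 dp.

Δθ = -2.094395 − -2.094395 = 0.000000
ω = Δθ/dt = 0.000000/0.5 = 0.0000
ω = 0 → v = (Δx·cos θ + Δy·sin θ)/dt = 0.7500

v = 0.7500, ω = 0.0000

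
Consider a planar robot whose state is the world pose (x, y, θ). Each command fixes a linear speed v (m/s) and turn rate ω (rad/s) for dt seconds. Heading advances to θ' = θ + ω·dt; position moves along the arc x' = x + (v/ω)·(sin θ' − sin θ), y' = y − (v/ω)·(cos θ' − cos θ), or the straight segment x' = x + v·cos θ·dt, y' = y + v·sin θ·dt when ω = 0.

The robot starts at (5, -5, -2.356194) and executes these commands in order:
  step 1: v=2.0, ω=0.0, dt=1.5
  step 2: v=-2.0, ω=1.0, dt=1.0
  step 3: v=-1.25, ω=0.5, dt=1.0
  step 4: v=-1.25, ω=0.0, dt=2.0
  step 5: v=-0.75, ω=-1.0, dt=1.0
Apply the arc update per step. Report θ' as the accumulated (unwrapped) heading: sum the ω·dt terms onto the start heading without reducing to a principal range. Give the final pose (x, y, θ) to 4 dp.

(1.0729, -1.5843, -1.8562)

step 1: θ'=-2.3562 (straight) → pose (2.8787, -7.1213, -2.3562)
step 2: θ'=-1.3562 (R=-2.0000) → pose (3.4186, -5.2812, -1.3562)
step 3: θ'=-0.8562 (R=-2.5000) → pose (2.8643, -4.1753, -0.8562)
step 4: θ'=-0.8562 (straight) → pose (1.2260, -2.2869, -0.8562)
step 5: θ'=-1.8562 (R=0.7500) → pose (1.0729, -1.5843, -1.8562)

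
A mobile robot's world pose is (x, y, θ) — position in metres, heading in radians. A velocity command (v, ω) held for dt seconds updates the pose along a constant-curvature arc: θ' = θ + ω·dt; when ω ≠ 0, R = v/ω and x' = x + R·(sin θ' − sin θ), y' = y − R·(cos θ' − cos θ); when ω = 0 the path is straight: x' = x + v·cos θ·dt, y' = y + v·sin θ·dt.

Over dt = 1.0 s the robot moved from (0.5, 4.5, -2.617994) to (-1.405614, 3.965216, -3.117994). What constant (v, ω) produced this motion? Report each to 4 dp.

Δθ = -3.117994 − -2.617994 = -0.500000
ω = Δθ/dt = -0.500000/1.0 = -0.5000
R = Δx/(sin θ' − sin θ) = -4.0000
v = R·ω = -4.0000·-0.5000 = 2.0000

v = 2.0000, ω = -0.5000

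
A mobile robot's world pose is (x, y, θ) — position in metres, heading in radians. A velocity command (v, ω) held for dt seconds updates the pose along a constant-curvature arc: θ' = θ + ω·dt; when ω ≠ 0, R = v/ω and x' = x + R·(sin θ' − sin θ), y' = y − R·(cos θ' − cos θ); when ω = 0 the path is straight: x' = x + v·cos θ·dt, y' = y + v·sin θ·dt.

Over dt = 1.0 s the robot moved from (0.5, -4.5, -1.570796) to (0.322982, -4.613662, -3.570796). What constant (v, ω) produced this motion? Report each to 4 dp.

Δθ = -3.570796 − -1.570796 = -2.000000
ω = Δθ/dt = -2.000000/1.0 = -2.0000
R = Δx/(sin θ' − sin θ) = -0.1250
v = R·ω = -0.1250·-2.0000 = 0.2500

v = 0.2500, ω = -2.0000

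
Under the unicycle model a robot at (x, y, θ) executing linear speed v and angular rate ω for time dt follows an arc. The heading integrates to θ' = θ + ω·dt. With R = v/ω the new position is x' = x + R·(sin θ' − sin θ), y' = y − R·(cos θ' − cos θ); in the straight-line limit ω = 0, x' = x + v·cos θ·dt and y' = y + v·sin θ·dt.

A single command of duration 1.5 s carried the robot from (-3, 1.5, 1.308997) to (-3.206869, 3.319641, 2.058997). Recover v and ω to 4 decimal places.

Δθ = 2.058997 − 1.308997 = 0.750000
ω = Δθ/dt = 0.750000/1.5 = 0.5000
R = −Δy/(cos θ' − cos θ) = 2.5000
v = R·ω = 2.5000·0.5000 = 1.2500

v = 1.2500, ω = 0.5000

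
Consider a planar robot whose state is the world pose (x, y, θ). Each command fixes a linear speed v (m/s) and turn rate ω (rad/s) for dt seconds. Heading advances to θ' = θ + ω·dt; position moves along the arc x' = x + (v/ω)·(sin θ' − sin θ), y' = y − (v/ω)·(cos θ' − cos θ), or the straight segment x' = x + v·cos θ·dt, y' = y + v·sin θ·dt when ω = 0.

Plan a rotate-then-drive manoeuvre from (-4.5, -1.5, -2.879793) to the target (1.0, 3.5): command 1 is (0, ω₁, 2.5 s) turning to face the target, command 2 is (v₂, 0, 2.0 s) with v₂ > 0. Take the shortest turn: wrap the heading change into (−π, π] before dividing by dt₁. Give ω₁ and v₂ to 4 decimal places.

ω₁ = -1.0662, v₂ = 3.7165

heading to target = atan2(3.5−-1.5, 1−-4.5) = 0.7378
Δθ = wrap(0.7378 − -2.8798) = -2.6656; ω₁ = Δθ/dt₁ = -1.0662
distance = √((1−-4.5)² + (3.5−-1.5)²) = 7.4330; v₂ = distance/dt₂ = 3.7165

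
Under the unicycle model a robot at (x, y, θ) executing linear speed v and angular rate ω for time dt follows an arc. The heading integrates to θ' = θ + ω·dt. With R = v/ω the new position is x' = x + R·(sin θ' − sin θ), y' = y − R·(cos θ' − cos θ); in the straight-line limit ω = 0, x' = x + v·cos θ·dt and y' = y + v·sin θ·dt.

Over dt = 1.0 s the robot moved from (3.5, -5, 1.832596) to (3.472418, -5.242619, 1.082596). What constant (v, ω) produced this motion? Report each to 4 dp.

Δθ = 1.082596 − 1.832596 = -0.750000
ω = Δθ/dt = -0.750000/1.0 = -0.7500
R = −Δy/(cos θ' − cos θ) = 0.3333
v = R·ω = 0.3333·-0.7500 = -0.2500

v = -0.2500, ω = -0.7500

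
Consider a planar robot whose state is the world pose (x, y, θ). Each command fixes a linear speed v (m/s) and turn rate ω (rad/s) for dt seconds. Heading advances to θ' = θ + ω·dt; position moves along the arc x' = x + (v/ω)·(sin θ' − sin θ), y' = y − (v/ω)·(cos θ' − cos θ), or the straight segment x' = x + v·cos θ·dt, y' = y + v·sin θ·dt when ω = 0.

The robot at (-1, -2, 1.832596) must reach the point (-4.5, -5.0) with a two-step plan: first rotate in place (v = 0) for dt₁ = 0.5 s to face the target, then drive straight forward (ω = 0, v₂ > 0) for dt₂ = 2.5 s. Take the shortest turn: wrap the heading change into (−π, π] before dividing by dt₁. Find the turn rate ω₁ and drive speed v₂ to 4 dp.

ω₁ = 4.0352, v₂ = 1.8439

heading to target = atan2(-5−-2, -4.5−-1) = -2.4330
Δθ = wrap(-2.4330 − 1.8326) = 2.0176; ω₁ = Δθ/dt₁ = 4.0352
distance = √((-4.5−-1)² + (-5−-2)²) = 4.6098; v₂ = distance/dt₂ = 1.8439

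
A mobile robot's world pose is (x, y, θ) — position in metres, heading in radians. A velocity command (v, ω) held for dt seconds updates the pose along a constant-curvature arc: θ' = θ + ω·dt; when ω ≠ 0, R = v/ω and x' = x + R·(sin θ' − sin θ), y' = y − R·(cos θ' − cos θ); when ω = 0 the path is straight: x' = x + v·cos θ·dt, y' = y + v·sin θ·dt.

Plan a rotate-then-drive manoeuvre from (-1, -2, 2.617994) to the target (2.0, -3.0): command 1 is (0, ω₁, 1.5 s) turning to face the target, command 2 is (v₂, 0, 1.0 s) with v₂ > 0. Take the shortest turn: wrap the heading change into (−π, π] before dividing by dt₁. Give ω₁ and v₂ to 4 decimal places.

ω₁ = -1.9598, v₂ = 3.1623

heading to target = atan2(-3−-2, 2−-1) = -0.3218
Δθ = wrap(-0.3218 − 2.6180) = -2.9397; ω₁ = Δθ/dt₁ = -1.9598
distance = √((2−-1)² + (-3−-2)²) = 3.1623; v₂ = distance/dt₂ = 3.1623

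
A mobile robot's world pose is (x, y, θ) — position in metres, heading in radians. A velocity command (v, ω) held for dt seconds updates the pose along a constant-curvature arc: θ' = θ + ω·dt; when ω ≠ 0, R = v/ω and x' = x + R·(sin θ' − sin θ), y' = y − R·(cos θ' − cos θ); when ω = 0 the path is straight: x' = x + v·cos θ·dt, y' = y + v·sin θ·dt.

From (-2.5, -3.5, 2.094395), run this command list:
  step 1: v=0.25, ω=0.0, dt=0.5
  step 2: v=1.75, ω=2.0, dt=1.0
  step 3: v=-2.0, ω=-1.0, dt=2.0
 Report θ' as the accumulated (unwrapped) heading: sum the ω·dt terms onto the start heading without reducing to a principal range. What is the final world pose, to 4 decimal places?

step 1: θ'=2.0944 (straight) → pose (-2.5625, -3.3917, 2.0944)
step 2: θ'=4.0944 (R=0.8750) → pose (-4.0334, -3.3223, 4.0944)
step 3: θ'=2.0944 (R=2.0000) → pose (-0.6713, -3.4811, 2.0944)

(-0.6713, -3.4811, 2.0944)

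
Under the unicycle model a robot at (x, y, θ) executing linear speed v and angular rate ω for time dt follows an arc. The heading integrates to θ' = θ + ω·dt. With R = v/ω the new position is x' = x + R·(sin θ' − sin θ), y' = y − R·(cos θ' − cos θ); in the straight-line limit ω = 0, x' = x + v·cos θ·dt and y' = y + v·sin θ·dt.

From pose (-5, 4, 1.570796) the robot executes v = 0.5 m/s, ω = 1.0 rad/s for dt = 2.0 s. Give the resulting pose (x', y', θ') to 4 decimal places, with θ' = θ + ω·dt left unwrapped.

θ' = 1.5708 + 1.0·2.0 = 3.5708
R = v/ω = 0.5/1.0 = 0.5000
x' = -5 + 0.5000·(sin 3.5708 − sin 1.5708) = -5.7081
y' = 4 − 0.5000·(cos 3.5708 − cos 1.5708) = 4.4546

(-5.7081, 4.4546, 3.5708)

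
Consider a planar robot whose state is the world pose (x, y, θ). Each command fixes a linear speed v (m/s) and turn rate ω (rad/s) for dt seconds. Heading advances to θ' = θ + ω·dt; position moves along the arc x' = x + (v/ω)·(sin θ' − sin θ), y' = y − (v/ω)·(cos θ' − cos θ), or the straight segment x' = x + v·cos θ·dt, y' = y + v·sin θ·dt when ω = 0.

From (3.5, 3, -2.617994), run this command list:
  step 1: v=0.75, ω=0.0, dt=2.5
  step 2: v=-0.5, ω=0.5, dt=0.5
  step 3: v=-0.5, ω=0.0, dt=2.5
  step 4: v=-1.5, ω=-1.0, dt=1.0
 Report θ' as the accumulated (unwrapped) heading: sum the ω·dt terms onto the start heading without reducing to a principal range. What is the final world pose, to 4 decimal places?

step 1: θ'=-2.6180 (straight) → pose (1.8762, 2.0625, -2.6180)
step 2: θ'=-2.3680 (R=-1.0000) → pose (2.0749, 2.2131, -2.3680)
step 3: θ'=-2.3680 (straight) → pose (2.9692, 3.0865, -2.3680)
step 4: θ'=-3.3680 (R=1.5000) → pose (4.3539, 3.4751, -3.3680)

(4.3539, 3.4751, -3.3680)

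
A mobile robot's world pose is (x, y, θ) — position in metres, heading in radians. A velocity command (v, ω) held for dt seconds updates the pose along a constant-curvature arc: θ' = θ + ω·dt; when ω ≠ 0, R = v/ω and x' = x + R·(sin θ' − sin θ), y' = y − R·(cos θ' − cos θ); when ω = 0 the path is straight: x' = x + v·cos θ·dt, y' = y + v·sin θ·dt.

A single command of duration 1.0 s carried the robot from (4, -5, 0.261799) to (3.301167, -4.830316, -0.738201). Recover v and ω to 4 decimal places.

Δθ = -0.738201 − 0.261799 = -1.000000
ω = Δθ/dt = -1.000000/1.0 = -1.0000
R = Δx/(sin θ' − sin θ) = 0.7500
v = R·ω = 0.7500·-1.0000 = -0.7500

v = -0.7500, ω = -1.0000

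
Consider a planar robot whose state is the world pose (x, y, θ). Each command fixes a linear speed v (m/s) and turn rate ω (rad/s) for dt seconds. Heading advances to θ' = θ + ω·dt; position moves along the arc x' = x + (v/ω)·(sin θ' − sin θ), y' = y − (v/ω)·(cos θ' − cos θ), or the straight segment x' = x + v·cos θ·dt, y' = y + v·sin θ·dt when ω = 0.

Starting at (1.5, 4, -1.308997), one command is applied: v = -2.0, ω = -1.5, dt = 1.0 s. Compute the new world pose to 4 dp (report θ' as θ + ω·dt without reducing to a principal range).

θ' = -1.3090 + -1.5·1.0 = -2.8090
R = v/ω = -2.0/-1.5 = 1.3333
x' = 1.5 + 1.3333·(sin -2.8090 − sin -1.3090) = 2.3526
y' = 4 − 1.3333·(cos -2.8090 − cos -1.3090) = 5.6054

(2.3526, 5.6054, -2.8090)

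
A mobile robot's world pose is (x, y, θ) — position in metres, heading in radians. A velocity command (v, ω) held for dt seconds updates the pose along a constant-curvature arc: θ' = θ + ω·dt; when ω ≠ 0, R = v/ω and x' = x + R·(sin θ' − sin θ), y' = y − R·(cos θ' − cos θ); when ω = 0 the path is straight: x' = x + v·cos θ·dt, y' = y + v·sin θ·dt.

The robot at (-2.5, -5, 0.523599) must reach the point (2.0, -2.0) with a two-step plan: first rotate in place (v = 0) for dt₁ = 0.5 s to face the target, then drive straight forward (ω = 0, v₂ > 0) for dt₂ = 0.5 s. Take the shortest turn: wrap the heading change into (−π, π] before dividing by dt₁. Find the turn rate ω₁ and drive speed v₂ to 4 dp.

ω₁ = 0.1288, v₂ = 10.8167

heading to target = atan2(-2−-5, 2−-2.5) = 0.5880
Δθ = wrap(0.5880 − 0.5236) = 0.0644; ω₁ = Δθ/dt₁ = 0.1288
distance = √((2−-2.5)² + (-2−-5)²) = 5.4083; v₂ = distance/dt₂ = 10.8167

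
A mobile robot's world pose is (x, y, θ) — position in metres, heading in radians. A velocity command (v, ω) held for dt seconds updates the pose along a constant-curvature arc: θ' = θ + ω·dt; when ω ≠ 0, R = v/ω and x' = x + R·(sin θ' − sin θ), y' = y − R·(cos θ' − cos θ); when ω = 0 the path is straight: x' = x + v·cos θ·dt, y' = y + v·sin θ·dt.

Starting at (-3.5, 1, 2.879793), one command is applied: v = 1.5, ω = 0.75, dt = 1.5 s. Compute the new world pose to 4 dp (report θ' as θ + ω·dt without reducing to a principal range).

(-5.5375, 0.3682, 4.0048)

θ' = 2.8798 + 0.75·1.5 = 4.0048
R = v/ω = 1.5/0.75 = 2.0000
x' = -3.5 + 2.0000·(sin 4.0048 − sin 2.8798) = -5.5375
y' = 1 − 2.0000·(cos 4.0048 − cos 2.8798) = 0.3682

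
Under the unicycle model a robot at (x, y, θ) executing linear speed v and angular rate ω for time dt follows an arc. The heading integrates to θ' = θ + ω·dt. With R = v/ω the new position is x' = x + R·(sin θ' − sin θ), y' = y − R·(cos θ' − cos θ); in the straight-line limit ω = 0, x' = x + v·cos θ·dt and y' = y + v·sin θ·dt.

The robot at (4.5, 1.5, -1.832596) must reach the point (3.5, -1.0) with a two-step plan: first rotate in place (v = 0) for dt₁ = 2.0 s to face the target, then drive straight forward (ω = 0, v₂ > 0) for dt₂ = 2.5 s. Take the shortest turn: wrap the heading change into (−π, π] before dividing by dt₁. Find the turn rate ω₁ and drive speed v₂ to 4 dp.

ω₁ = -0.0594, v₂ = 1.0770

heading to target = atan2(-1−1.5, 3.5−4.5) = -1.9513
Δθ = wrap(-1.9513 − -1.8326) = -0.1187; ω₁ = Δθ/dt₁ = -0.0594
distance = √((3.5−4.5)² + (-1−1.5)²) = 2.6926; v₂ = distance/dt₂ = 1.0770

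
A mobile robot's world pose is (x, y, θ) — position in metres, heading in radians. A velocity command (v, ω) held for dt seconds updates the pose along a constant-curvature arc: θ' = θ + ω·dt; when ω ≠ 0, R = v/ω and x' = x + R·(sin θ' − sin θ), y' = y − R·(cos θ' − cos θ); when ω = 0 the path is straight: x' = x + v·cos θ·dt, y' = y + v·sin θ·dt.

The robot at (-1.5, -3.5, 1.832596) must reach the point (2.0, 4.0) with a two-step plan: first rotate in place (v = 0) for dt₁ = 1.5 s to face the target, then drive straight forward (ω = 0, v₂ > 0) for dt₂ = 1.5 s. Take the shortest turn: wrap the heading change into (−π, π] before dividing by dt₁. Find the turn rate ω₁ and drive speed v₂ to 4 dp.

heading to target = atan2(4−-3.5, 2−-1.5) = 1.1342
Δθ = wrap(1.1342 − 1.8326) = -0.6984; ω₁ = Δθ/dt₁ = -0.4656
distance = √((2−-1.5)² + (4−-3.5)²) = 8.2765; v₂ = distance/dt₂ = 5.5176

ω₁ = -0.4656, v₂ = 5.5176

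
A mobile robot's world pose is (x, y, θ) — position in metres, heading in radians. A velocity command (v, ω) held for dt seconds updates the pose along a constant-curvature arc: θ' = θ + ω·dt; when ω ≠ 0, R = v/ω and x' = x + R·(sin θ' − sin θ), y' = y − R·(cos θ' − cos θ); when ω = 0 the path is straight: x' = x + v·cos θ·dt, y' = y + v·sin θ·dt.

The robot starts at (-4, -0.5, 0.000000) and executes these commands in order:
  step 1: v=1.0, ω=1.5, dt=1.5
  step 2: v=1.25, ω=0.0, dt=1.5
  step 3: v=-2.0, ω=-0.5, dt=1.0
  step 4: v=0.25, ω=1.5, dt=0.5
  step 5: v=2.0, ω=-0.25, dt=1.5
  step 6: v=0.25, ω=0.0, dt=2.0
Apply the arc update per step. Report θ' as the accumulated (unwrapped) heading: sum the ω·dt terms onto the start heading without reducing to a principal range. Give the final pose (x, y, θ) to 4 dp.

(-6.1776, 2.9726, 2.1250)

step 1: θ'=2.2500 (R=0.6667) → pose (-3.4813, 0.5854, 2.2500)
step 2: θ'=2.2500 (straight) → pose (-4.6591, 2.0443, 2.2500)
step 3: θ'=1.7500 (R=4.0000) → pose (-3.8355, 0.2446, 1.7500)
step 4: θ'=2.5000 (R=0.1667) → pose (-3.8997, 0.3484, 2.5000)
step 5: θ'=2.1250 (R=-8.0000) → pose (-5.9145, 2.5475, 2.1250)
step 6: θ'=2.1250 (straight) → pose (-6.1776, 2.9726, 2.1250)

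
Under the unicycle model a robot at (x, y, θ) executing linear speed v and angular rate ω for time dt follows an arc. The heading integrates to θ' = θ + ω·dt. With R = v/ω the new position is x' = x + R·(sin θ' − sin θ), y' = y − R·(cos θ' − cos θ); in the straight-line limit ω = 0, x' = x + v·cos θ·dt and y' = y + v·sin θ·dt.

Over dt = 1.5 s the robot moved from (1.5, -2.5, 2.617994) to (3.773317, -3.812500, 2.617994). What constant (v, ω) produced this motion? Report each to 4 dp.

v = -1.7500, ω = 0.0000

Δθ = 2.617994 − 2.617994 = 0.000000
ω = Δθ/dt = 0.000000/1.5 = 0.0000
ω = 0 → v = (Δx·cos θ + Δy·sin θ)/dt = -1.7500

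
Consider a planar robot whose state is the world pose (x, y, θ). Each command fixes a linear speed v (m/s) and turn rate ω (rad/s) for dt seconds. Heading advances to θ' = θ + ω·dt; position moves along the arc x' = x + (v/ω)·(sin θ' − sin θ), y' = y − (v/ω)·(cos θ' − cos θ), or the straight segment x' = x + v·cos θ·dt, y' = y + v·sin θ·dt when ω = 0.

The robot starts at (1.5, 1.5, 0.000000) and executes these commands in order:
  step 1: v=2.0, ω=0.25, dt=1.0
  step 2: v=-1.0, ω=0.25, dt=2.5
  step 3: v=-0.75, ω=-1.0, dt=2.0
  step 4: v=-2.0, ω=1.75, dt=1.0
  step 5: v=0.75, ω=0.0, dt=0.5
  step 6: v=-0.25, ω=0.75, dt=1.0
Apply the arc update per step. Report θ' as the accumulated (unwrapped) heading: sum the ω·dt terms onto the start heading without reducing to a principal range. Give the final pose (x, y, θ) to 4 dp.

step 1: θ'=0.2500 (R=8.0000) → pose (3.4792, 1.7487, 0.2500)
step 2: θ'=0.8750 (R=-4.0000) → pose (1.3987, 0.4370, 0.8750)
step 3: θ'=-1.1250 (R=0.7500) → pose (0.1463, 0.5944, -1.1250)
step 4: θ'=0.6250 (R=-1.1429) → pose (-1.5535, 1.0284, 0.6250)
step 5: θ'=0.6250 (straight) → pose (-1.2494, 1.2479, 0.6250)
step 6: θ'=1.3750 (R=-0.3333) → pose (-1.3814, 1.0424, 1.3750)

(-1.3814, 1.0424, 1.3750)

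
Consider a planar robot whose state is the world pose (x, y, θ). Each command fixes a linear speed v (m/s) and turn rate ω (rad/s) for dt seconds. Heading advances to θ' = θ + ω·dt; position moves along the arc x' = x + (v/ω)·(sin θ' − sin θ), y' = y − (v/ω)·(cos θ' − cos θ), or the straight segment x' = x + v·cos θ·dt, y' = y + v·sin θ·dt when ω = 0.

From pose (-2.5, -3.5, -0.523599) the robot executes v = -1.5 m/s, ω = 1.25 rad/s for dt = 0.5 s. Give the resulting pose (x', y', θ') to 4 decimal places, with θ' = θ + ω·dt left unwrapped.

(-3.2215, -3.3454, 0.1014)

θ' = -0.5236 + 1.25·0.5 = 0.1014
R = v/ω = -1.5/1.25 = -1.2000
x' = -2.5 + -1.2000·(sin 0.1014 − sin -0.5236) = -3.2215
y' = -3.5 − -1.2000·(cos 0.1014 − cos -0.5236) = -3.3454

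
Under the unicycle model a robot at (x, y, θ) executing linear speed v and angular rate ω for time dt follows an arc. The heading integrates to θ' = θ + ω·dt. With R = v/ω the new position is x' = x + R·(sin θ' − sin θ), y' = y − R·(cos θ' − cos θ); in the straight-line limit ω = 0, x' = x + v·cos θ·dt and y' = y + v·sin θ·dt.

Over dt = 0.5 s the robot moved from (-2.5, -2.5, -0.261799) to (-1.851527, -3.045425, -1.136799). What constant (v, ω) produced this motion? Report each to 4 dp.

v = 1.7500, ω = -1.7500

Δθ = -1.136799 − -0.261799 = -0.875000
ω = Δθ/dt = -0.875000/0.5 = -1.7500
R = Δx/(sin θ' − sin θ) = -1.0000
v = R·ω = -1.0000·-1.7500 = 1.7500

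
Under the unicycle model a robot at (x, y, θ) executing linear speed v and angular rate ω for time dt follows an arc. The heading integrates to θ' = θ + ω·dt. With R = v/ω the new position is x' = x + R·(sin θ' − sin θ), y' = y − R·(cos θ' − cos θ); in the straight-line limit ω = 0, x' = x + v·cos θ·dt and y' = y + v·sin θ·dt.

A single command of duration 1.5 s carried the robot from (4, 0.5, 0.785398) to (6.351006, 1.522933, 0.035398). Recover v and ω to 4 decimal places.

v = 1.7500, ω = -0.5000

Δθ = 0.035398 − 0.785398 = -0.750000
ω = Δθ/dt = -0.750000/1.5 = -0.5000
R = Δx/(sin θ' − sin θ) = -3.5000
v = R·ω = -3.5000·-0.5000 = 1.7500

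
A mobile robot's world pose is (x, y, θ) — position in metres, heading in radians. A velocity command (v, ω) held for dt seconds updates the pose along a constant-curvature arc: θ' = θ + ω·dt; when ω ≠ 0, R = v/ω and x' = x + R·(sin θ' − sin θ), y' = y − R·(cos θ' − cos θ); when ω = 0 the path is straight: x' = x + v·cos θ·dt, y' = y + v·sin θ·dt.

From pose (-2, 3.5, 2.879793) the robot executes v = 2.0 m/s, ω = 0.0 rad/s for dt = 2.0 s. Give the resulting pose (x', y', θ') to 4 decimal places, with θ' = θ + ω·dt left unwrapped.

θ' = 2.8798 + 0.0·2.0 = 2.8798
ω = 0 → straight: x' = -2 + 2.0·cos(2.8798)·2.0 = -5.8637
y' = 3.5 + 2.0·sin(2.8798)·2.0 = 4.5353

(-5.8637, 4.5353, 2.8798)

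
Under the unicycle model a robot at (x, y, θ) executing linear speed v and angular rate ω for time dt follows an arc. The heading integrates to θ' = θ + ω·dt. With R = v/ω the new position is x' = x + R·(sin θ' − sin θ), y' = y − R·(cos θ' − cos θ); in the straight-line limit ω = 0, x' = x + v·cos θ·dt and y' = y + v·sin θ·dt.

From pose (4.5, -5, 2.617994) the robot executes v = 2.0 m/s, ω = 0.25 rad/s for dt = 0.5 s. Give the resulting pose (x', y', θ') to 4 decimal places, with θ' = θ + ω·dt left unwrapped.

θ' = 2.6180 + 0.25·0.5 = 2.7430
R = v/ω = 2.0/0.25 = 8.0000
x' = 4.5 + 8.0000·(sin 2.7430 − sin 2.6180) = 3.6050
y' = -5 − 8.0000·(cos 2.7430 − cos 2.6180) = -4.5554

(3.6050, -4.5554, 2.7430)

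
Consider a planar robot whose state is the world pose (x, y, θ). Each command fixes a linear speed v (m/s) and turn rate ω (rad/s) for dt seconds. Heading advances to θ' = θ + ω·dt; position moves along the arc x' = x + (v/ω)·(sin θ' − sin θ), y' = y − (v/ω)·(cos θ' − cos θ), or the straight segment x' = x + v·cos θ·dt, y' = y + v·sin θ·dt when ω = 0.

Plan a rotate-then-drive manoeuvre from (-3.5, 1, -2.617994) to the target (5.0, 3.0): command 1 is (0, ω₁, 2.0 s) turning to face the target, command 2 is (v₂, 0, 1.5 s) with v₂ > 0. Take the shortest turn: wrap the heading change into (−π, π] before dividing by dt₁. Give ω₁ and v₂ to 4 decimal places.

ω₁ = 1.4245, v₂ = 5.8214

heading to target = atan2(3−1, 5−-3.5) = 0.2311
Δθ = wrap(0.2311 − -2.6180) = 2.8491; ω₁ = Δθ/dt₁ = 1.4245
distance = √((5−-3.5)² + (3−1)²) = 8.7321; v₂ = distance/dt₂ = 5.8214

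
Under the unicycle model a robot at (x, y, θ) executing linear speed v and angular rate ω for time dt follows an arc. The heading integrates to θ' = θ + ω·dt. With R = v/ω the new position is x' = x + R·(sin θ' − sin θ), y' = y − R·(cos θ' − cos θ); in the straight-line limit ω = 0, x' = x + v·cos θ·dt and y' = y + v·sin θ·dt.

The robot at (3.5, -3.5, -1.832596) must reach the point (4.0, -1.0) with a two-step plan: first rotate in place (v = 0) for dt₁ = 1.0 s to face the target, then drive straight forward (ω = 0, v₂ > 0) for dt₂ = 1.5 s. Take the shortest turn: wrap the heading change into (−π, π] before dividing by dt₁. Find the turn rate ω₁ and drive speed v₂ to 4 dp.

ω₁ = -3.0772, v₂ = 1.6997

heading to target = atan2(-1−-3.5, 4−3.5) = 1.3734
Δθ = wrap(1.3734 − -1.8326) = -3.0772; ω₁ = Δθ/dt₁ = -3.0772
distance = √((4−3.5)² + (-1−-3.5)²) = 2.5495; v₂ = distance/dt₂ = 1.6997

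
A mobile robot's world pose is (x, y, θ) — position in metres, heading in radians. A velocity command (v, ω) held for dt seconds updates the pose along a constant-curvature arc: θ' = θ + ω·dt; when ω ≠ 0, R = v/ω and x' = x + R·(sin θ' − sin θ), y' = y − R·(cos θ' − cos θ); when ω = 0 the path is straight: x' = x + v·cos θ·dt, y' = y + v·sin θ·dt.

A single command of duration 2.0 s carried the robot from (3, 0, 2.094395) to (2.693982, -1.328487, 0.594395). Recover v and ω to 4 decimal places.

Δθ = 0.594395 − 2.094395 = -1.500000
ω = Δθ/dt = -1.500000/2.0 = -0.7500
R = −Δy/(cos θ' − cos θ) = 1.0000
v = R·ω = 1.0000·-0.7500 = -0.7500

v = -0.7500, ω = -0.7500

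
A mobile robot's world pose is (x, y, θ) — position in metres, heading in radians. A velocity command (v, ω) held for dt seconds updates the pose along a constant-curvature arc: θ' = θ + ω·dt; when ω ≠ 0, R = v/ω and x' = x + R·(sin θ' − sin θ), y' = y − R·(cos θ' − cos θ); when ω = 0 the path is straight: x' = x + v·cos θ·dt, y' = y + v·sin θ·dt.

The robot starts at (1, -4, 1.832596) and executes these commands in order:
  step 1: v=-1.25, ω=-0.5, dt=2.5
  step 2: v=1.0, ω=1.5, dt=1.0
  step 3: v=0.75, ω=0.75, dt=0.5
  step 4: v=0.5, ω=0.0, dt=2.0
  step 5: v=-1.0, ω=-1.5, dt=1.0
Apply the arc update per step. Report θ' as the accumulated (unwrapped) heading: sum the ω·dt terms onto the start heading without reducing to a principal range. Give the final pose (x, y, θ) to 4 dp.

(-0.7160, -5.8346, 0.9576)

step 1: θ'=0.5826 (R=2.5000) → pose (-0.0393, -6.7346, 0.5826)
step 2: θ'=2.0826 (R=0.6667) → pose (0.1751, -5.8515, 2.0826)
step 3: θ'=2.4576 (R=1.0000) → pose (-0.0649, -5.5661, 2.4576)
step 4: θ'=2.4576 (straight) → pose (-0.8399, -4.9342, 2.4576)
step 5: θ'=0.9576 (R=0.6667) → pose (-0.7160, -5.8346, 0.9576)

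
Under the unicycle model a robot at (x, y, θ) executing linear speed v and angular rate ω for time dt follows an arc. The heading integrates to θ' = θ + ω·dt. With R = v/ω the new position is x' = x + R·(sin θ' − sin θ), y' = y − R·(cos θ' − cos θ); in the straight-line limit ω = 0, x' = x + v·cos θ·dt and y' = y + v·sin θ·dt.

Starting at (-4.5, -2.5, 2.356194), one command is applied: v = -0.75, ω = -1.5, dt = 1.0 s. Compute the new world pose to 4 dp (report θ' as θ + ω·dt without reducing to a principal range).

θ' = 2.3562 + -1.5·1.0 = 0.8562
R = v/ω = -0.75/-1.5 = 0.5000
x' = -4.5 + 0.5000·(sin 0.8562 − sin 2.3562) = -4.4759
y' = -2.5 − 0.5000·(cos 0.8562 − cos 2.3562) = -3.1812

(-4.4759, -3.1812, 0.8562)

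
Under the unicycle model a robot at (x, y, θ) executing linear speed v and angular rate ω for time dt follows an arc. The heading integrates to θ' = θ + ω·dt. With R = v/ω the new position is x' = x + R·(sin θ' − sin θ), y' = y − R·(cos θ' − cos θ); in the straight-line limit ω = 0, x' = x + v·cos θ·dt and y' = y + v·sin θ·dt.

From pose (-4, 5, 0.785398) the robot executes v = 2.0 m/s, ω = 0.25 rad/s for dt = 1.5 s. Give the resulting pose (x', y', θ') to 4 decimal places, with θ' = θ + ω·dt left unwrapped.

θ' = 0.7854 + 0.25·1.5 = 1.1604
R = v/ω = 2.0/0.25 = 8.0000
x' = -4 + 8.0000·(sin 1.1604 − sin 0.7854) = -2.3212
y' = 5 − 8.0000·(cos 1.1604 − cos 0.7854) = 7.4651

(-2.3212, 7.4651, 1.1604)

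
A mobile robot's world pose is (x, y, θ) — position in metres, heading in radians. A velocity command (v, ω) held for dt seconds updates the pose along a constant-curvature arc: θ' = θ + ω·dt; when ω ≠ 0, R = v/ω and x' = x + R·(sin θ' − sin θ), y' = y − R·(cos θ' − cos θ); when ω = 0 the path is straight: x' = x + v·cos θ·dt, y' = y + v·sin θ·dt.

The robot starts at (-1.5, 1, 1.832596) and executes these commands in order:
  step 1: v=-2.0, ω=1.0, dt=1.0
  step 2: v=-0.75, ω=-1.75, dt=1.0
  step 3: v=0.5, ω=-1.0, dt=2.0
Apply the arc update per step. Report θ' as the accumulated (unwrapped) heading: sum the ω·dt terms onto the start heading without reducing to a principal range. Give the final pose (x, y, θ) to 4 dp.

step 1: θ'=2.8326 (R=-2.0000) → pose (-0.1764, -0.3876, 2.8326)
step 2: θ'=1.0826 (R=0.4286) → pose (0.0718, -0.9969, 1.0826)
step 3: θ'=-0.9174 (R=-0.5000) → pose (0.9104, -0.9275, -0.9174)

(0.9104, -0.9275, -0.9174)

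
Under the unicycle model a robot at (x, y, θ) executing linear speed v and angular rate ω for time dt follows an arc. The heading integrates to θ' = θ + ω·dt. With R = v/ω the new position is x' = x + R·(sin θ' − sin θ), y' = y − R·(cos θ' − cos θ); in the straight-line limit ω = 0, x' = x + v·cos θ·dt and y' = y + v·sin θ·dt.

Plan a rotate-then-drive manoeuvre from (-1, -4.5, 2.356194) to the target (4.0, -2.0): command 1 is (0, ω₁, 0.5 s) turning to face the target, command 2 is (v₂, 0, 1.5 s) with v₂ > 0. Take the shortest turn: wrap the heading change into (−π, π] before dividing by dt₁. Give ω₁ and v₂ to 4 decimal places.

heading to target = atan2(-2−-4.5, 4−-1) = 0.4636
Δθ = wrap(0.4636 − 2.3562) = -1.8925; ω₁ = Δθ/dt₁ = -3.7851
distance = √((4−-1)² + (-2−-4.5)²) = 5.5902; v₂ = distance/dt₂ = 3.7268

ω₁ = -3.7851, v₂ = 3.7268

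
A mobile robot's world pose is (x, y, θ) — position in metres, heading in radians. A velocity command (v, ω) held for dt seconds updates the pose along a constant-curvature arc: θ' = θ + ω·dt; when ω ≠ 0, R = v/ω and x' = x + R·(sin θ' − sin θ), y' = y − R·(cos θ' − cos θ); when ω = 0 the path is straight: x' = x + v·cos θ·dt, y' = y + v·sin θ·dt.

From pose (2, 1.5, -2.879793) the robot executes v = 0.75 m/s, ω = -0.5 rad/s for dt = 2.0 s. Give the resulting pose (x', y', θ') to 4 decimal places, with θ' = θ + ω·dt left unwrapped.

θ' = -2.8798 + -0.5·2.0 = -3.8798
R = v/ω = 0.75/-0.5 = -1.5000
x' = 2 + -1.5000·(sin -3.8798 − sin -2.8798) = 0.6023
y' = 1.5 − -1.5000·(cos -3.8798 − cos -2.8798) = 1.8394

(0.6023, 1.8394, -3.8798)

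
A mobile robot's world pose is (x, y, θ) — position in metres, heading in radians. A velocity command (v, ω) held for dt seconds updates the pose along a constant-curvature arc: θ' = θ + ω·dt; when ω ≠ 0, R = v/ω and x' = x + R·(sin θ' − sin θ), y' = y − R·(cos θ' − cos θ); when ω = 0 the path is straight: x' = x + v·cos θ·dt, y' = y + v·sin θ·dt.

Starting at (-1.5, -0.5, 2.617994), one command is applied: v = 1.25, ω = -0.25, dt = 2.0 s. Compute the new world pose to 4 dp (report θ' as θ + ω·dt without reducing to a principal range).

(-3.2699, 1.2286, 2.1180)

θ' = 2.6180 + -0.25·2.0 = 2.1180
R = v/ω = 1.25/-0.25 = -5.0000
x' = -1.5 + -5.0000·(sin 2.1180 − sin 2.6180) = -3.2699
y' = -0.5 − -5.0000·(cos 2.1180 − cos 2.6180) = 1.2286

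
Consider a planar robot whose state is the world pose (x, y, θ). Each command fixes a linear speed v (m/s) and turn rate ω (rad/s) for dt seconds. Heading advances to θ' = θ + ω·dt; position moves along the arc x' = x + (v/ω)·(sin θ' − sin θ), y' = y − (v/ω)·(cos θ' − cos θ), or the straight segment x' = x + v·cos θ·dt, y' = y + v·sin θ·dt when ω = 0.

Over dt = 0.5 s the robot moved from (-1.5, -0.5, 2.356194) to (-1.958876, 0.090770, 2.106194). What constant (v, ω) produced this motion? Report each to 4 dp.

Δθ = 2.106194 − 2.356194 = -0.250000
ω = Δθ/dt = -0.250000/0.5 = -0.5000
R = −Δy/(cos θ' − cos θ) = -3.0000
v = R·ω = -3.0000·-0.5000 = 1.5000

v = 1.5000, ω = -0.5000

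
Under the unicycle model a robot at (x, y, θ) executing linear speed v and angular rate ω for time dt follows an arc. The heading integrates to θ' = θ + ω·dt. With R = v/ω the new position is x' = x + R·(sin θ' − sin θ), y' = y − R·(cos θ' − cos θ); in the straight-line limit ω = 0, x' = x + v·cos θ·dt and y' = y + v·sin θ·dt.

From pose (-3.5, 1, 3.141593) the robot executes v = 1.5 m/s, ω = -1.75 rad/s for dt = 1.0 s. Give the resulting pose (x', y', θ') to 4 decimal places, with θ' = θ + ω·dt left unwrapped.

θ' = 3.1416 + -1.75·1.0 = 1.3916
R = v/ω = 1.5/-1.75 = -0.8571
x' = -3.5 + -0.8571·(sin 1.3916 − sin 3.1416) = -4.3434
y' = 1 − -0.8571·(cos 1.3916 − cos 3.1416) = 2.0099

(-4.3434, 2.0099, 1.3916)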